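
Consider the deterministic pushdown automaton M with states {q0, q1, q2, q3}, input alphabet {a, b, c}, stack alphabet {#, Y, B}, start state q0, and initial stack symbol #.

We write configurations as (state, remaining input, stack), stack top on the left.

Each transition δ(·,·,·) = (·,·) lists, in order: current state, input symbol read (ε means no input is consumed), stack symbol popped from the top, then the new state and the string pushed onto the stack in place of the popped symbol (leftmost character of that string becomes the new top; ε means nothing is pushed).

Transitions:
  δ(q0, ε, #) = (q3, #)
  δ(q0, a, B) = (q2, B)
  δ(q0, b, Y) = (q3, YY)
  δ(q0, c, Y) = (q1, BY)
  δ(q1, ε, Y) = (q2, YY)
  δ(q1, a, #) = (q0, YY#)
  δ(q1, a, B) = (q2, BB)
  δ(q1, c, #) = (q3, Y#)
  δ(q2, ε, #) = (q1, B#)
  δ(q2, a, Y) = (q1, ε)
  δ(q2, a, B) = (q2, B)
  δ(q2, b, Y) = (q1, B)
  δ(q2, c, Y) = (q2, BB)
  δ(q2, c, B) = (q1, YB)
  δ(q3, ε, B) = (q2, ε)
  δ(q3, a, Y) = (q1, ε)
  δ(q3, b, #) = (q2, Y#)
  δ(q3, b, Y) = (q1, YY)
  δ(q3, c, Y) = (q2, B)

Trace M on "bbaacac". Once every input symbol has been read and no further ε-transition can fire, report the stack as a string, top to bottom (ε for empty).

BBYBB#

(q0, bbaacac, #)
  ε-move, top #: go to q3, push # → (q3, bbaacac, #)
  read b, top #: go to q2, push Y# → (q2, baacac, Y#)
  read b, top Y: go to q1, push B → (q1, aacac, B#)
  read a, top B: go to q2, push BB → (q2, acac, BB#)
  read a, top B: go to q2, push B → (q2, cac, BB#)
  read c, top B: go to q1, push YB → (q1, ac, YBB#)
  ε-move, top Y: go to q2, push YY → (q2, ac, YYBB#)
  read a, top Y: go to q1, push ε → (q1, c, YBB#)
  ε-move, top Y: go to q2, push YY → (q2, c, YYBB#)
  read c, top Y: go to q2, push BB → (q2, ε, BBYBB#)
All input consumed in state q2 with stack BBYBB#.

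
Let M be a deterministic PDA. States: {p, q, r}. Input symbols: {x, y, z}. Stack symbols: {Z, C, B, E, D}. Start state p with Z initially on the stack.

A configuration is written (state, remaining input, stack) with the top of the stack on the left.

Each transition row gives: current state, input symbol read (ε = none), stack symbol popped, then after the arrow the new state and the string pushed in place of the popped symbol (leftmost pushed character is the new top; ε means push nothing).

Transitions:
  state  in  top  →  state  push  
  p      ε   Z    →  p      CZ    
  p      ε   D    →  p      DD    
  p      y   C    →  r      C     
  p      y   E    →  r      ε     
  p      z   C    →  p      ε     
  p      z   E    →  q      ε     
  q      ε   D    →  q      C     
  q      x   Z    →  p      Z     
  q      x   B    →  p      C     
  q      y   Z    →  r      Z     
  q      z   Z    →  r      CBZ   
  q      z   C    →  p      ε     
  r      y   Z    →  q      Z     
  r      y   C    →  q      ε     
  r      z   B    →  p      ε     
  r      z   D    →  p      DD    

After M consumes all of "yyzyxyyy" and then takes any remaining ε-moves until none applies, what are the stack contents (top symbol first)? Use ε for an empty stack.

(p, yyzyxyyy, Z) ⊢ (p, yyzyxyyy, CZ) ⊢ (r, yzyxyyy, CZ) ⊢ (q, zyxyyy, Z) ⊢ (r, yxyyy, CBZ) ⊢ (q, xyyy, BZ) ⊢ (p, yyy, CZ) ⊢ (r, yy, CZ) ⊢ (q, y, Z) ⊢ (r, ε, Z)
All input consumed in state r with stack Z.

Z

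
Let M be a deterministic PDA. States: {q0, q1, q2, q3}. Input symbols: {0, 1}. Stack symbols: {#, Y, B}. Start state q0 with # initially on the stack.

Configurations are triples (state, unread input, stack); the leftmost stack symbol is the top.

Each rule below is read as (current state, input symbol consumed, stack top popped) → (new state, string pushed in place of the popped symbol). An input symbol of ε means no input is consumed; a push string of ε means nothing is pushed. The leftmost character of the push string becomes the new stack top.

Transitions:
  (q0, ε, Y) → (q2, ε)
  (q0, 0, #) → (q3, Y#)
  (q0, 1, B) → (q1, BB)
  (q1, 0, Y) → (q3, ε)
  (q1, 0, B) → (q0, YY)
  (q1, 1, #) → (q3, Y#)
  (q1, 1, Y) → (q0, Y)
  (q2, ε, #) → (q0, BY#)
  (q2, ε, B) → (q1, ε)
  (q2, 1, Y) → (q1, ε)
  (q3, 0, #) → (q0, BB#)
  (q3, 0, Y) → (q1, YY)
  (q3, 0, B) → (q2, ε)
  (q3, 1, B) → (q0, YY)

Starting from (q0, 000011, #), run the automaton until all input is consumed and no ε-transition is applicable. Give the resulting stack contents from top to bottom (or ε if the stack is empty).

#

(q0, 000011, #)
  read 0, top #: go to q3, push Y# → (q3, 00011, Y#)
  read 0, top Y: go to q1, push YY → (q1, 0011, YY#)
  read 0, top Y: go to q3, push ε → (q3, 011, Y#)
  read 0, top Y: go to q1, push YY → (q1, 11, YY#)
  read 1, top Y: go to q0, push Y → (q0, 1, YY#)
  ε-move, top Y: go to q2, push ε → (q2, 1, Y#)
  read 1, top Y: go to q1, push ε → (q1, ε, #)
All input consumed in state q1 with stack #.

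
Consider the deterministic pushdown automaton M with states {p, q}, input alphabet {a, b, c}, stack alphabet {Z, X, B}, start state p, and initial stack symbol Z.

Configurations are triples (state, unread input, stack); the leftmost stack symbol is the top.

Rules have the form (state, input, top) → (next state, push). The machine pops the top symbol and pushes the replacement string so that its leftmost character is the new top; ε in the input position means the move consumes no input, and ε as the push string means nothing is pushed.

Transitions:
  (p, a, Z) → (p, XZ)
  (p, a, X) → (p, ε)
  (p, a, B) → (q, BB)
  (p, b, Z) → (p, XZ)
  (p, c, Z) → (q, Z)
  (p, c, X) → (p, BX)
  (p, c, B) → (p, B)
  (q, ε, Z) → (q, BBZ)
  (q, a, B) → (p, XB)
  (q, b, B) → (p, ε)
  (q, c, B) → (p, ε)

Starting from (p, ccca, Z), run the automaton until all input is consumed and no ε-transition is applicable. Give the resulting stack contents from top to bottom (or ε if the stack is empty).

BBZ

(p, ccca, Z)
  read c, top Z: go to q, push Z → (q, cca, Z)
  ε-move, top Z: go to q, push BBZ → (q, cca, BBZ)
  read c, top B: go to p, push ε → (p, ca, BZ)
  read c, top B: go to p, push B → (p, a, BZ)
  read a, top B: go to q, push BB → (q, ε, BBZ)
All input consumed in state q with stack BBZ.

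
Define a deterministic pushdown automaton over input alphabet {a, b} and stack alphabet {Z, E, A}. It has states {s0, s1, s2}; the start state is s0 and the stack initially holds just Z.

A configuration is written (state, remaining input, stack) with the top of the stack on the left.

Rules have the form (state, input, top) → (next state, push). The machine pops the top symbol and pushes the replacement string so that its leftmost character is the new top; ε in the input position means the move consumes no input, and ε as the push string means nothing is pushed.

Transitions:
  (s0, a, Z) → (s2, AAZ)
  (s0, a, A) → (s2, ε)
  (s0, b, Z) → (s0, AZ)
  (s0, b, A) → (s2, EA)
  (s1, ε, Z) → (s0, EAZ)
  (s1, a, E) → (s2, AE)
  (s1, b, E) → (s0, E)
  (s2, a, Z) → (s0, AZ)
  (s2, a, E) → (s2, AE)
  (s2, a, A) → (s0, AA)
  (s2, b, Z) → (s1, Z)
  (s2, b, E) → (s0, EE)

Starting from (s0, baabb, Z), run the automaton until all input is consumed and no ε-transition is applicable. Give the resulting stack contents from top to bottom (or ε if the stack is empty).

(s0, baabb, Z)
  read b, top Z: go to s0, push AZ → (s0, aabb, AZ)
  read a, top A: go to s2, push ε → (s2, abb, Z)
  read a, top Z: go to s0, push AZ → (s0, bb, AZ)
  read b, top A: go to s2, push EA → (s2, b, EAZ)
  read b, top E: go to s0, push EE → (s0, ε, EEAZ)
All input consumed in state s0 with stack EEAZ.

EEAZ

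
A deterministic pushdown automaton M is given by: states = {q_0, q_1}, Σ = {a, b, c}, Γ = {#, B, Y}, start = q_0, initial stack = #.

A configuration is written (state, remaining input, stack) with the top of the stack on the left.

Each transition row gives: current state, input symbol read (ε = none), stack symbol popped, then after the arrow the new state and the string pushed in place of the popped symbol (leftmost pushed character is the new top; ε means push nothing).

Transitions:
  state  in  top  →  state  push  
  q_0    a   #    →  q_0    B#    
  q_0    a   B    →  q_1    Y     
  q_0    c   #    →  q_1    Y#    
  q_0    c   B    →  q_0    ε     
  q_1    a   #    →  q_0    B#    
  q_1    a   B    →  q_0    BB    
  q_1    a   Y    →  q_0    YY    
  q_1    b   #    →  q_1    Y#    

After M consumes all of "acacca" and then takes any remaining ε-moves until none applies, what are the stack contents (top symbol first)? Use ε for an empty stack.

YY#

(q_0, acacca, #) ⊢ (q_0, cacca, B#) ⊢ (q_0, acca, #) ⊢ (q_0, cca, B#) ⊢ (q_0, ca, #) ⊢ (q_1, a, Y#) ⊢ (q_0, ε, YY#)
All input consumed in state q_0 with stack YY#.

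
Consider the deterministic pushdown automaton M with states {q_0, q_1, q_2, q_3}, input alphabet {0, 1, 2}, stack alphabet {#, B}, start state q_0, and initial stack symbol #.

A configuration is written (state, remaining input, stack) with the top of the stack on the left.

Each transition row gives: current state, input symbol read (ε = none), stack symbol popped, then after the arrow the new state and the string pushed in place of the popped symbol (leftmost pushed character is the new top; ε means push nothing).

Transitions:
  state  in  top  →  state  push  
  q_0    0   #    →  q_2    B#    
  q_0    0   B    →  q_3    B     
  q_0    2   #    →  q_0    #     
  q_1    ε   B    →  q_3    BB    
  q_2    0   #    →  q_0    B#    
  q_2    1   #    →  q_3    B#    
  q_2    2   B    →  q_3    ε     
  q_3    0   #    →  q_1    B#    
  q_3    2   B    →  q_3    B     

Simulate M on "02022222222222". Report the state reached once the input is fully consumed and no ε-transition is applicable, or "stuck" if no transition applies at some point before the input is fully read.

q_3

(q_0, 02022222222222, #) ⊢ (q_2, 2022222222222, B#) ⊢ (q_3, 022222222222, #) ⊢ (q_1, 22222222222, B#) ⊢ (q_3, 22222222222, BB#) ⊢ (q_3, 2222222222, BB#) ⊢ (q_3, 222222222, BB#) ⊢ (q_3, 22222222, BB#) ⊢ (q_3, 2222222, BB#) ⊢ (q_3, 222222, BB#) ⊢ (q_3, 22222, BB#) ⊢ (q_3, 2222, BB#) ⊢ (q_3, 222, BB#) ⊢ (q_3, 22, BB#) ⊢ (q_3, 2, BB#) ⊢ (q_3, ε, BB#)
All input consumed; M is in state q_3.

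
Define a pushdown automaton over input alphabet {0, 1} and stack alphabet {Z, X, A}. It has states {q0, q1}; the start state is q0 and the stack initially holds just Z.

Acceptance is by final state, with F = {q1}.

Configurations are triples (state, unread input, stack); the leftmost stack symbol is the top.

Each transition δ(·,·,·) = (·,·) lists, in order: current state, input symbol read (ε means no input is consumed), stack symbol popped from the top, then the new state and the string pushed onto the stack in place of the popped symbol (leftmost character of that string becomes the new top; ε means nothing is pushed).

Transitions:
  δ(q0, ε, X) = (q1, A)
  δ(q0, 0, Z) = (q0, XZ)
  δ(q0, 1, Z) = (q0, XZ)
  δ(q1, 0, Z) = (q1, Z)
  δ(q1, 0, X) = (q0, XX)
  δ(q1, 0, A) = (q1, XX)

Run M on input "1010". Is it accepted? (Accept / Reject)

Reject

No computation consumes all input and reaches a final state.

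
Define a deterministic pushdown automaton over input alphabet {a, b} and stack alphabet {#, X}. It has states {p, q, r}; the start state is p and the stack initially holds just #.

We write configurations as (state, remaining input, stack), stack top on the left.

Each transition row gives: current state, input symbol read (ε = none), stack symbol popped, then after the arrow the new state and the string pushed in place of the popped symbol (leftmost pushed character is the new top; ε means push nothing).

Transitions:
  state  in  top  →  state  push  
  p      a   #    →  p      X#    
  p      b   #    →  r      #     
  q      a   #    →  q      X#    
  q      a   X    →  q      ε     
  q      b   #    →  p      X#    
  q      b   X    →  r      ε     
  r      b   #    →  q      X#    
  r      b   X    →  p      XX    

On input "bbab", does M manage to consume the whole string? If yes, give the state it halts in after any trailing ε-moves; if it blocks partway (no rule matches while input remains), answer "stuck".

(p, bbab, #) ⊢ (r, bab, #) ⊢ (q, ab, X#) ⊢ (q, b, #) ⊢ (p, ε, X#)
All input consumed; M is in state p.

p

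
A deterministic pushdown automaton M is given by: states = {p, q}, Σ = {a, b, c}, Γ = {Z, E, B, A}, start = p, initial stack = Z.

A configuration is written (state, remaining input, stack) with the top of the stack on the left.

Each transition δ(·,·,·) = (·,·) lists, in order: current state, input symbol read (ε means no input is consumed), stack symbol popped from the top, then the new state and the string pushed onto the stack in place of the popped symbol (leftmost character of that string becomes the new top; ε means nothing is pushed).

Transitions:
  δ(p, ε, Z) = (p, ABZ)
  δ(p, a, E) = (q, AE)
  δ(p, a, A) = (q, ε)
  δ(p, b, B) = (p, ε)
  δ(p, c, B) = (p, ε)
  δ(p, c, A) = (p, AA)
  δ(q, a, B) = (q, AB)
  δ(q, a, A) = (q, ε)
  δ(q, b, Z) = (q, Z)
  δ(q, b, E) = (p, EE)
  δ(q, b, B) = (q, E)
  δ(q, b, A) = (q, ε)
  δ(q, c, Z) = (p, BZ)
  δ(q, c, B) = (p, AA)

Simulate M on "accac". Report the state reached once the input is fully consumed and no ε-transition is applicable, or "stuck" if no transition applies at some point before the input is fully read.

stuck

(p, accac, Z) ⊢ (p, accac, ABZ) ⊢ (q, ccac, BZ) ⊢ (p, cac, AAZ) ⊢ (p, ac, AAAZ) ⊢ (q, c, AAZ)
No transition for (q, c, top A); M blocks with input c remaining.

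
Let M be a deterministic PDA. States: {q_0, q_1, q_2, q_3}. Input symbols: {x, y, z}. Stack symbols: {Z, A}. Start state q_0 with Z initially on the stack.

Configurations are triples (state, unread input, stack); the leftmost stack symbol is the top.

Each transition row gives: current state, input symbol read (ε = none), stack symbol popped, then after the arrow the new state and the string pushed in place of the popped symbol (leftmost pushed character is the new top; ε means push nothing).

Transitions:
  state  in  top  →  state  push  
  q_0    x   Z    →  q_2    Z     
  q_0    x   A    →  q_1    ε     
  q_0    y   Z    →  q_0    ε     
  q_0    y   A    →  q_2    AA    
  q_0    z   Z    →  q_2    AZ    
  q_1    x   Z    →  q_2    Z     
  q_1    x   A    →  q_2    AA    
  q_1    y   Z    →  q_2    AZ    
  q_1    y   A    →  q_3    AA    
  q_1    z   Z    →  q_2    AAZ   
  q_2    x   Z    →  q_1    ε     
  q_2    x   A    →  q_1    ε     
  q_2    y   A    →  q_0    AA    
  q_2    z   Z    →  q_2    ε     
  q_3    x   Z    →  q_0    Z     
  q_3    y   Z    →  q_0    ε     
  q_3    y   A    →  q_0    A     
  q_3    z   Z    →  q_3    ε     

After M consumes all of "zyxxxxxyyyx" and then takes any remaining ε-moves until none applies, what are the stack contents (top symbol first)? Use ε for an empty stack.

(q_0, zyxxxxxyyyx, Z)
  read z, top Z: go to q_2, push AZ → (q_2, yxxxxxyyyx, AZ)
  read y, top A: go to q_0, push AA → (q_0, xxxxxyyyx, AAZ)
  read x, top A: go to q_1, push ε → (q_1, xxxxyyyx, AZ)
  read x, top A: go to q_2, push AA → (q_2, xxxyyyx, AAZ)
  read x, top A: go to q_1, push ε → (q_1, xxyyyx, AZ)
  read x, top A: go to q_2, push AA → (q_2, xyyyx, AAZ)
  read x, top A: go to q_1, push ε → (q_1, yyyx, AZ)
  read y, top A: go to q_3, push AA → (q_3, yyx, AAZ)
  read y, top A: go to q_0, push A → (q_0, yx, AAZ)
  read y, top A: go to q_2, push AA → (q_2, x, AAAZ)
  read x, top A: go to q_1, push ε → (q_1, ε, AAZ)
All input consumed in state q_1 with stack AAZ.

AAZ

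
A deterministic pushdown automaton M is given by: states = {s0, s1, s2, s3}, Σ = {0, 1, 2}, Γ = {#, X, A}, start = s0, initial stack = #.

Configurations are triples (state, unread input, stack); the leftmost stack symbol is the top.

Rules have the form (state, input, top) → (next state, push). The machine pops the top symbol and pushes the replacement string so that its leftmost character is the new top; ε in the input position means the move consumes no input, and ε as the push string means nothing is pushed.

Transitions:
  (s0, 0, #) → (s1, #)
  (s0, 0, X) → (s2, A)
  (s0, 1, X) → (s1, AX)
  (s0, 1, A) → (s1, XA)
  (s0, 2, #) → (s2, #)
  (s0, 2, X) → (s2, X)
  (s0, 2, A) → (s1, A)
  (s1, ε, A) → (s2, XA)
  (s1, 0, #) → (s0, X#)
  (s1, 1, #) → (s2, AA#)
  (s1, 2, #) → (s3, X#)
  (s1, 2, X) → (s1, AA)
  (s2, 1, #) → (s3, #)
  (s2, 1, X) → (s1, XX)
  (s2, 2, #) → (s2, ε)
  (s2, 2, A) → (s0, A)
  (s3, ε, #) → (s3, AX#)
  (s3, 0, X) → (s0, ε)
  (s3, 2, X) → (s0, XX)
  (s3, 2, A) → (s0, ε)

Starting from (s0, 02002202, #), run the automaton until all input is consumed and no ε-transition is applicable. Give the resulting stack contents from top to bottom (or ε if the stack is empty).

(s0, 02002202, #) ⊢ (s1, 2002202, #) ⊢ (s3, 002202, X#) ⊢ (s0, 02202, #) ⊢ (s1, 2202, #) ⊢ (s3, 202, X#) ⊢ (s0, 02, XX#) ⊢ (s2, 2, AX#) ⊢ (s0, ε, AX#)
All input consumed in state s0 with stack AX#.

AX#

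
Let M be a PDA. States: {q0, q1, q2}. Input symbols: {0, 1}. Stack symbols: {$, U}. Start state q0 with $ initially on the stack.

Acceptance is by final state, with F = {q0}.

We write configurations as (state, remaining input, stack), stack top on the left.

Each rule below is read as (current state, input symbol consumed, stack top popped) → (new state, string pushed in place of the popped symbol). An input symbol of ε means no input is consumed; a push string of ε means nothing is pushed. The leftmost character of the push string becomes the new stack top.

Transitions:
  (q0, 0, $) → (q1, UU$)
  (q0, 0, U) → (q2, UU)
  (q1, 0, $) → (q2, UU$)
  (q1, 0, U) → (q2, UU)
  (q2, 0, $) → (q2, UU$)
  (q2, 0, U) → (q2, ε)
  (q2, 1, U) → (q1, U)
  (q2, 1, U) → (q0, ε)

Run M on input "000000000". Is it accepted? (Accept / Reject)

No computation consumes all input and reaches a final state.

Reject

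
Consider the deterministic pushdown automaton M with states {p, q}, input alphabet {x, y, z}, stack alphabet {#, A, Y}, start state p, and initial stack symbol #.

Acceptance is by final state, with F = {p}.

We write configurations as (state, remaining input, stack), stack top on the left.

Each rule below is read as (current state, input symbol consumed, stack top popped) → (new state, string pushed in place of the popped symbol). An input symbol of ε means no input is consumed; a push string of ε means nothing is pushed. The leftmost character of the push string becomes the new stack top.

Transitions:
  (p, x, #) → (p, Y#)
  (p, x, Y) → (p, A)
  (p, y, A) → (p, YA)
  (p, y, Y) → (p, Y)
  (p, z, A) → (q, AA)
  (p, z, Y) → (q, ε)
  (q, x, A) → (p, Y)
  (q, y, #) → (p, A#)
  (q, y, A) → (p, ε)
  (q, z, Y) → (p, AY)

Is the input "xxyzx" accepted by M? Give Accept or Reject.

Accept

(p, xxyzx, #)
  read x, top #: go to p, push Y# → (p, xyzx, Y#)
  read x, top Y: go to p, push A → (p, yzx, A#)
  read y, top A: go to p, push YA → (p, zx, YA#)
  read z, top Y: go to q, push ε → (q, x, A#)
  read x, top A: go to p, push Y → (p, ε, Y#)
All input consumed; state p ∈ F.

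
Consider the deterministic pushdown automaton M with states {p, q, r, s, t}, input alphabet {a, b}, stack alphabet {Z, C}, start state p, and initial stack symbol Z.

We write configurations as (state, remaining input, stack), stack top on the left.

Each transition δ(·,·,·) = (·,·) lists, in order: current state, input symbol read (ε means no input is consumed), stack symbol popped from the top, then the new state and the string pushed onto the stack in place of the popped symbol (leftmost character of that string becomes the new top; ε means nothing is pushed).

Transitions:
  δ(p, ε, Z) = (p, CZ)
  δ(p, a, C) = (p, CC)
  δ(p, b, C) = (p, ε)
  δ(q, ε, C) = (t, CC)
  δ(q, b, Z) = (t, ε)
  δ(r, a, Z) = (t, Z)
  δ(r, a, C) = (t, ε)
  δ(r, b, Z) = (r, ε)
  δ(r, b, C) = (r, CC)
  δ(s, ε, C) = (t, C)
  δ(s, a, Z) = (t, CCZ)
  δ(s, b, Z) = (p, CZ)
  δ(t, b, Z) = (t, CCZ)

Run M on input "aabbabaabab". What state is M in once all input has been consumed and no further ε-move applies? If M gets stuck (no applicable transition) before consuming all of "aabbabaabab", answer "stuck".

(p, aabbabaabab, Z) ⊢ (p, aabbabaabab, CZ) ⊢ (p, abbabaabab, CCZ) ⊢ (p, bbabaabab, CCCZ) ⊢ (p, babaabab, CCZ) ⊢ (p, abaabab, CZ) ⊢ (p, baabab, CCZ) ⊢ (p, aabab, CZ) ⊢ (p, abab, CCZ) ⊢ (p, bab, CCCZ) ⊢ (p, ab, CCZ) ⊢ (p, b, CCCZ) ⊢ (p, ε, CCZ)
All input consumed; M is in state p.

p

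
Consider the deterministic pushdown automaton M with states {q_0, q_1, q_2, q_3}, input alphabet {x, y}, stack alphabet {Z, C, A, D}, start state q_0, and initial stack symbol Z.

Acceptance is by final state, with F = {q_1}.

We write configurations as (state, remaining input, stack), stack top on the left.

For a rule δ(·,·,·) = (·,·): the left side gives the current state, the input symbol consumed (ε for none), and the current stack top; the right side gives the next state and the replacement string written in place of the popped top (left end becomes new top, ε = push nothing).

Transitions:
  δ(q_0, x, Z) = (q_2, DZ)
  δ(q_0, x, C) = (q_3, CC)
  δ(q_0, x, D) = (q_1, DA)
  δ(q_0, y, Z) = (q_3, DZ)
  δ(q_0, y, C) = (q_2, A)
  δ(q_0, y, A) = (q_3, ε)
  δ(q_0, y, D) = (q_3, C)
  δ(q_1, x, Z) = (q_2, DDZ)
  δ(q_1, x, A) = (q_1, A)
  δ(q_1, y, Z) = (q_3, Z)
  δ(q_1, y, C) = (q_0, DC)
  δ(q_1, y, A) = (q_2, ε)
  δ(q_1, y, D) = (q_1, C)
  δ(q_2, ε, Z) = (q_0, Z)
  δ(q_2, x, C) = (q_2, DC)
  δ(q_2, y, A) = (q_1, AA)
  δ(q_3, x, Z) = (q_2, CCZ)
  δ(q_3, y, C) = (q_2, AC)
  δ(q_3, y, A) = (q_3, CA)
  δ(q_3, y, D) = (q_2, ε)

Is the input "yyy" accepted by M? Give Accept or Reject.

Reject

(q_0, yyy, Z)
  read y, top Z: go to q_3, push DZ → (q_3, yy, DZ)
  read y, top D: go to q_2, push ε → (q_2, y, Z)
  ε-move, top Z: go to q_0, push Z → (q_0, y, Z)
  read y, top Z: go to q_3, push DZ → (q_3, ε, DZ)
All input consumed; state q_3 ∉ F and no further ε-move applies.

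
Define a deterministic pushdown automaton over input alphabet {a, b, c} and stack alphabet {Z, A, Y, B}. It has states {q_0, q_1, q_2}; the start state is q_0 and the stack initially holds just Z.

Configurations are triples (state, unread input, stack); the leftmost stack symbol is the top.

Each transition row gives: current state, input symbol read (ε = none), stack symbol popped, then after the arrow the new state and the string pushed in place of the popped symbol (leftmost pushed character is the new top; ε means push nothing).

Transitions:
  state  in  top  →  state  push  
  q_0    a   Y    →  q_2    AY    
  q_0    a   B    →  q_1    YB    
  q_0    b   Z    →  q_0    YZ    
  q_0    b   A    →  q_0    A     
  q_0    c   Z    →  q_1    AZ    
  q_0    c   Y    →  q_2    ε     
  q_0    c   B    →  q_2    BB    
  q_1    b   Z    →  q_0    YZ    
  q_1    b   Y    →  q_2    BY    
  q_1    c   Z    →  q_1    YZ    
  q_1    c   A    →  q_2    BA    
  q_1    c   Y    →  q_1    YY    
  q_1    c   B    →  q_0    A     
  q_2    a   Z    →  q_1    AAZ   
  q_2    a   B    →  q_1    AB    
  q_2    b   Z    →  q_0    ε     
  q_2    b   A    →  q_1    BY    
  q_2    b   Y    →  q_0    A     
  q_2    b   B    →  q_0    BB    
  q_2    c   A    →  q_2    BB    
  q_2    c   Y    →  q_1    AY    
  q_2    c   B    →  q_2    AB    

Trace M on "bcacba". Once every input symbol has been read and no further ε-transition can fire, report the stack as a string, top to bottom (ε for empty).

YBBAAZ

(q_0, bcacba, Z) ⊢ (q_0, cacba, YZ) ⊢ (q_2, acba, Z) ⊢ (q_1, cba, AAZ) ⊢ (q_2, ba, BAAZ) ⊢ (q_0, a, BBAAZ) ⊢ (q_1, ε, YBBAAZ)
All input consumed in state q_1 with stack YBBAAZ.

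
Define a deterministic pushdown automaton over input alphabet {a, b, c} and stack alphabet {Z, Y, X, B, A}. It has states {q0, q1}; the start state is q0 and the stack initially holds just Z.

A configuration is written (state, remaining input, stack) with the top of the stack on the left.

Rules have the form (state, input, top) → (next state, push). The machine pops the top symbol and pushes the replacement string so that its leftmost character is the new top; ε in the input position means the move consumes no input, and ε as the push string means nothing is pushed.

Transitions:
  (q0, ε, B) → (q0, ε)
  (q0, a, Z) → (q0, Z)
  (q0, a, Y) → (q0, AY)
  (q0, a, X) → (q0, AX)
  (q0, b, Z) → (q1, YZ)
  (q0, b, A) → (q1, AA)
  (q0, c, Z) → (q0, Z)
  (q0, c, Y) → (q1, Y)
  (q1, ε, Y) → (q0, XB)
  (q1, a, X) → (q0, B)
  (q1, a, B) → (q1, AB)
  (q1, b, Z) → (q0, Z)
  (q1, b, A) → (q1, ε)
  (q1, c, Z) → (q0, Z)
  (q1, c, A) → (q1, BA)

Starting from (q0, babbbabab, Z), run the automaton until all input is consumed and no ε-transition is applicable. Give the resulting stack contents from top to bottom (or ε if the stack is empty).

(q0, babbbabab, Z)
  read b, top Z: go to q1, push YZ → (q1, abbbabab, YZ)
  ε-move, top Y: go to q0, push XB → (q0, abbbabab, XBZ)
  read a, top X: go to q0, push AX → (q0, bbbabab, AXBZ)
  read b, top A: go to q1, push AA → (q1, bbabab, AAXBZ)
  read b, top A: go to q1, push ε → (q1, babab, AXBZ)
  read b, top A: go to q1, push ε → (q1, abab, XBZ)
  read a, top X: go to q0, push B → (q0, bab, BBZ)
  ε-move, top B: go to q0, push ε → (q0, bab, BZ)
  ε-move, top B: go to q0, push ε → (q0, bab, Z)
  read b, top Z: go to q1, push YZ → (q1, ab, YZ)
  ε-move, top Y: go to q0, push XB → (q0, ab, XBZ)
  read a, top X: go to q0, push AX → (q0, b, AXBZ)
  read b, top A: go to q1, push AA → (q1, ε, AAXBZ)
All input consumed in state q1 with stack AAXBZ.

AAXBZ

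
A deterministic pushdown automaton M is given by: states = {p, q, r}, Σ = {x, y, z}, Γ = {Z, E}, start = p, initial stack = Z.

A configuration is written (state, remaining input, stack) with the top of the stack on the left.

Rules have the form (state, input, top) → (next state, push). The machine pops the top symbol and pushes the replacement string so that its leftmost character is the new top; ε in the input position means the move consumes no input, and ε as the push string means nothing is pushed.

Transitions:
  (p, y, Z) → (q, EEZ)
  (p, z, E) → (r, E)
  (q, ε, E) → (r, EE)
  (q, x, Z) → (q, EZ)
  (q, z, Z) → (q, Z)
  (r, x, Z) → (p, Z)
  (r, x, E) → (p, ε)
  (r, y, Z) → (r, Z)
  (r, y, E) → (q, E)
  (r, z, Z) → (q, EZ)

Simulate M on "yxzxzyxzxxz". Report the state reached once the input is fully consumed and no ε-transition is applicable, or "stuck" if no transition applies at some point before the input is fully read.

(p, yxzxzyxzxxz, Z)
  read y, top Z: go to q, push EEZ → (q, xzxzyxzxxz, EEZ)
  ε-move, top E: go to r, push EE → (r, xzxzyxzxxz, EEEZ)
  read x, top E: go to p, push ε → (p, zxzyxzxxz, EEZ)
  read z, top E: go to r, push E → (r, xzyxzxxz, EEZ)
  read x, top E: go to p, push ε → (p, zyxzxxz, EZ)
  read z, top E: go to r, push E → (r, yxzxxz, EZ)
  read y, top E: go to q, push E → (q, xzxxz, EZ)
  ε-move, top E: go to r, push EE → (r, xzxxz, EEZ)
  read x, top E: go to p, push ε → (p, zxxz, EZ)
  read z, top E: go to r, push E → (r, xxz, EZ)
  read x, top E: go to p, push ε → (p, xz, Z)
No transition for (p, x, top Z); M blocks with input xz remaining.

stuck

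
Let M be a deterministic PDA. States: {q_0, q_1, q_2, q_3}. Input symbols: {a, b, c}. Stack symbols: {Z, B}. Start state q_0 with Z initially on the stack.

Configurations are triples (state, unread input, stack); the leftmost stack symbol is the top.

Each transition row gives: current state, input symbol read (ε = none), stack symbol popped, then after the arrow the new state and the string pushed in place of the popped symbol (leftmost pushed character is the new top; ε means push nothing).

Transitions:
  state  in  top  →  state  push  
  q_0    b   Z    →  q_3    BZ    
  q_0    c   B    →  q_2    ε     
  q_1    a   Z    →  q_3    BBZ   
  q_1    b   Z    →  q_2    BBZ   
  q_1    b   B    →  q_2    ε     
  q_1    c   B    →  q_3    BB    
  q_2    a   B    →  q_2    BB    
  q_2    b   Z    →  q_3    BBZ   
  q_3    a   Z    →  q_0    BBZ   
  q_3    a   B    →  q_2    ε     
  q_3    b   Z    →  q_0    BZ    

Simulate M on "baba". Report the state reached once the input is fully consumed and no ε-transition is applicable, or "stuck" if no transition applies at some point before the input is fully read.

q_2

(q_0, baba, Z)
  read b, top Z: go to q_3, push BZ → (q_3, aba, BZ)
  read a, top B: go to q_2, push ε → (q_2, ba, Z)
  read b, top Z: go to q_3, push BBZ → (q_3, a, BBZ)
  read a, top B: go to q_2, push ε → (q_2, ε, BZ)
All input consumed; M is in state q_2.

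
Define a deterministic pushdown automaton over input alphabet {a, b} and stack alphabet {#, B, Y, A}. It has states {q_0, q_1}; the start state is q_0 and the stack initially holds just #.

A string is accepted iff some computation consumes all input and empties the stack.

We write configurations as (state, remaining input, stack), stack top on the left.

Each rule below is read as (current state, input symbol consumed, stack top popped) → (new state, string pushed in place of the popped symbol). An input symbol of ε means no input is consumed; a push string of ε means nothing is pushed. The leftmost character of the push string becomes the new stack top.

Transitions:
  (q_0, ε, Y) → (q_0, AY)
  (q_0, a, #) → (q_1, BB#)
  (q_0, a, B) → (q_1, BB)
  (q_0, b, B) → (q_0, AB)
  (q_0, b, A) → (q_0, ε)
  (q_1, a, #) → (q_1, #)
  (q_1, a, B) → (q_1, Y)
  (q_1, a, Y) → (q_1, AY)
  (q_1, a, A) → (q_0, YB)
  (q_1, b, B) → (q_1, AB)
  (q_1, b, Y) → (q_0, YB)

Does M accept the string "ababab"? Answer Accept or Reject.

(q_0, ababab, #) ⊢ (q_1, babab, BB#) ⊢ (q_1, abab, ABB#) ⊢ (q_0, bab, YBBB#) ⊢ (q_0, bab, AYBBB#) ⊢ (q_0, ab, YBBB#) ⊢ (q_0, ab, AYBBB#)
No transition applies at (q_0, ab, AYBBB#); input not fully consumed.

Reject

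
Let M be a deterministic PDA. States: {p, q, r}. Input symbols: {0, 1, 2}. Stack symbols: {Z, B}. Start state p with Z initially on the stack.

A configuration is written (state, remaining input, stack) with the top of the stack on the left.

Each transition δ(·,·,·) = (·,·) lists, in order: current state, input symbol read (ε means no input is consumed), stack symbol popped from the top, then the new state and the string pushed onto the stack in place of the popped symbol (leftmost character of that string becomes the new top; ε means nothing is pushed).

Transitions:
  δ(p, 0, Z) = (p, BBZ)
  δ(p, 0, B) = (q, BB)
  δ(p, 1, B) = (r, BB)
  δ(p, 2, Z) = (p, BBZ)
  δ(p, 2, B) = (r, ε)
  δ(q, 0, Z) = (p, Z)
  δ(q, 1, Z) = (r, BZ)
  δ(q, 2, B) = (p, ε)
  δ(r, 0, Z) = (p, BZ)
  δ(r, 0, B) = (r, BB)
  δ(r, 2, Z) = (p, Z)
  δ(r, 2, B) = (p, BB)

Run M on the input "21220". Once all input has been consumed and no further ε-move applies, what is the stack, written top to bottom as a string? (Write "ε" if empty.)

(p, 21220, Z) ⊢ (p, 1220, BBZ) ⊢ (r, 220, BBBZ) ⊢ (p, 20, BBBBZ) ⊢ (r, 0, BBBZ) ⊢ (r, ε, BBBBZ)
All input consumed in state r with stack BBBBZ.

BBBBZ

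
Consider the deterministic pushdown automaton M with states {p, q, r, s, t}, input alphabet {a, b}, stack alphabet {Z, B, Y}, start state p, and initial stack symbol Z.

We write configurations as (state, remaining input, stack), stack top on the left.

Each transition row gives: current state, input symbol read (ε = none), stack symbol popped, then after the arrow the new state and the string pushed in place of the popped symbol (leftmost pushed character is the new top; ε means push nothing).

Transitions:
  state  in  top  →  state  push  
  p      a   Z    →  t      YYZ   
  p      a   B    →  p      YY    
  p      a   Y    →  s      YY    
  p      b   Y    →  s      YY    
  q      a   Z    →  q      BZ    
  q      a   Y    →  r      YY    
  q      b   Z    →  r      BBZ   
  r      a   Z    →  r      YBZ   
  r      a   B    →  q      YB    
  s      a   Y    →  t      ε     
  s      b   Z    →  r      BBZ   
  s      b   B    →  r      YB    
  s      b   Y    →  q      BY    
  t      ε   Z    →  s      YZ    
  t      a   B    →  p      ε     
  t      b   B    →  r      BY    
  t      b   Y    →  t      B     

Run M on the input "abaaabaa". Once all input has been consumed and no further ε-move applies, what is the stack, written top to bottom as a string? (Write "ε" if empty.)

YYZ

(p, abaaabaa, Z) ⊢ (t, baaabaa, YYZ) ⊢ (t, aaabaa, BYZ) ⊢ (p, aabaa, YZ) ⊢ (s, abaa, YYZ) ⊢ (t, baa, YZ) ⊢ (t, aa, BZ) ⊢ (p, a, Z) ⊢ (t, ε, YYZ)
All input consumed in state t with stack YYZ.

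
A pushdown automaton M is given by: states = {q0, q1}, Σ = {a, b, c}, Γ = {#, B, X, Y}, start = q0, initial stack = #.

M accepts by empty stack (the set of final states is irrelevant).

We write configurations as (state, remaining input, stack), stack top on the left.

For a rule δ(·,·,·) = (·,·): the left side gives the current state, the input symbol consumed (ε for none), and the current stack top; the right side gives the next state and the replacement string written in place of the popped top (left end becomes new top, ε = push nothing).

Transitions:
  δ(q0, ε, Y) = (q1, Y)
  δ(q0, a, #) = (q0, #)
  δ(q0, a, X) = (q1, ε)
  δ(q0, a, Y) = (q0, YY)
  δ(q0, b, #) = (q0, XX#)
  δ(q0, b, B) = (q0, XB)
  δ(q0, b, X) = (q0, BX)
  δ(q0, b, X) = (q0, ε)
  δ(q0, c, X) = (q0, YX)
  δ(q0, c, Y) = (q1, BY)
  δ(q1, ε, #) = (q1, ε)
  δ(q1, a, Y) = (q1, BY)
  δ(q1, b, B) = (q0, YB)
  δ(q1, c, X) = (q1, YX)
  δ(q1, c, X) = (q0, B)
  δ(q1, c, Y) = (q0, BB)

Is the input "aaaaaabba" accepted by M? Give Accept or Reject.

One accepting computation: (q0, aaaaaabba, #) ⊢ (q0, aaaaabba, #) ⊢ (q0, aaaabba, #) ⊢ (q0, aaabba, #) ⊢ (q0, aabba, #) ⊢ (q0, abba, #) ⊢ (q0, bba, #) ⊢ (q0, ba, XX#) ⊢ (q0, a, X#) ⊢ (q1, ε, #) ⊢ (q1, ε, ε)
All input consumed and the stack is empty.

Accept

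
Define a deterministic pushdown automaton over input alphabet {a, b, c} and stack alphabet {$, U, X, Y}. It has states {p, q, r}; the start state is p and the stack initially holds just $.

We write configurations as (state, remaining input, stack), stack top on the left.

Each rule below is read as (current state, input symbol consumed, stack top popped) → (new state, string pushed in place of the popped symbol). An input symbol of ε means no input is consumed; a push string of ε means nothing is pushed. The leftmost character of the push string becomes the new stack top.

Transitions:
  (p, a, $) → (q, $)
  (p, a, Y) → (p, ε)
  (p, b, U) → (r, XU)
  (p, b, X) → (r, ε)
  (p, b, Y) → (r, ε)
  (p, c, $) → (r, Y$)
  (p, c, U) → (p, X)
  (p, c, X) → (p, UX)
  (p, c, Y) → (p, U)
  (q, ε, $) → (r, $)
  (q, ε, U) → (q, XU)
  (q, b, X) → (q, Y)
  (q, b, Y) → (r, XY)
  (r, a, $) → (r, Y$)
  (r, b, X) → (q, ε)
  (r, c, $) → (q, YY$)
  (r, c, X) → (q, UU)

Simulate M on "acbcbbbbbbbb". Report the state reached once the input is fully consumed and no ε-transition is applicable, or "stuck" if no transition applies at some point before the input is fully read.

(p, acbcbbbbbbbb, $)
  read a, top $: go to q, push $ → (q, cbcbbbbbbbb, $)
  ε-move, top $: go to r, push $ → (r, cbcbbbbbbbb, $)
  read c, top $: go to q, push YY$ → (q, bcbbbbbbbb, YY$)
  read b, top Y: go to r, push XY → (r, cbbbbbbbb, XYY$)
  read c, top X: go to q, push UU → (q, bbbbbbbb, UUYY$)
  ε-move, top U: go to q, push XU → (q, bbbbbbbb, XUUYY$)
  read b, top X: go to q, push Y → (q, bbbbbbb, YUUYY$)
  read b, top Y: go to r, push XY → (r, bbbbbb, XYUUYY$)
  read b, top X: go to q, push ε → (q, bbbbb, YUUYY$)
  read b, top Y: go to r, push XY → (r, bbbb, XYUUYY$)
  read b, top X: go to q, push ε → (q, bbb, YUUYY$)
  read b, top Y: go to r, push XY → (r, bb, XYUUYY$)
  read b, top X: go to q, push ε → (q, b, YUUYY$)
  read b, top Y: go to r, push XY → (r, ε, XYUUYY$)
All input consumed; M is in state r.

r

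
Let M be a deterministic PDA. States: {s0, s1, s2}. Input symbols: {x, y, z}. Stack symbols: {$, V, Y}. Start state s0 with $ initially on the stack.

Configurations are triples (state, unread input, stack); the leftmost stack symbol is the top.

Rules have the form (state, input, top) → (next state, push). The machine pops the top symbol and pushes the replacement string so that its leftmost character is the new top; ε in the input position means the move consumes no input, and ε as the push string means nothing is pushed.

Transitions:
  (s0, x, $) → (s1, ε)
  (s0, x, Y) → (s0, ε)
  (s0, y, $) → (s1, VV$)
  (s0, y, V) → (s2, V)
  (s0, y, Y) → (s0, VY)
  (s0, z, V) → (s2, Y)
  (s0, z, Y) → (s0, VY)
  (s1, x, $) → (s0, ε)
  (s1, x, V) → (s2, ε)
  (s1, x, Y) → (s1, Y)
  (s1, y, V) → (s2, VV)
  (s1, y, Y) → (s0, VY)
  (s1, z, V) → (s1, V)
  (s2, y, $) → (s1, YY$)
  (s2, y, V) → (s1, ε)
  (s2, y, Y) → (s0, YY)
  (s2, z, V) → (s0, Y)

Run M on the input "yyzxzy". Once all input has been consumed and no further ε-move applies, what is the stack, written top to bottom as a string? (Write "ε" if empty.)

YYV$

(s0, yyzxzy, $) ⊢ (s1, yzxzy, VV$) ⊢ (s2, zxzy, VVV$) ⊢ (s0, xzy, YVV$) ⊢ (s0, zy, VV$) ⊢ (s2, y, YV$) ⊢ (s0, ε, YYV$)
All input consumed in state s0 with stack YYV$.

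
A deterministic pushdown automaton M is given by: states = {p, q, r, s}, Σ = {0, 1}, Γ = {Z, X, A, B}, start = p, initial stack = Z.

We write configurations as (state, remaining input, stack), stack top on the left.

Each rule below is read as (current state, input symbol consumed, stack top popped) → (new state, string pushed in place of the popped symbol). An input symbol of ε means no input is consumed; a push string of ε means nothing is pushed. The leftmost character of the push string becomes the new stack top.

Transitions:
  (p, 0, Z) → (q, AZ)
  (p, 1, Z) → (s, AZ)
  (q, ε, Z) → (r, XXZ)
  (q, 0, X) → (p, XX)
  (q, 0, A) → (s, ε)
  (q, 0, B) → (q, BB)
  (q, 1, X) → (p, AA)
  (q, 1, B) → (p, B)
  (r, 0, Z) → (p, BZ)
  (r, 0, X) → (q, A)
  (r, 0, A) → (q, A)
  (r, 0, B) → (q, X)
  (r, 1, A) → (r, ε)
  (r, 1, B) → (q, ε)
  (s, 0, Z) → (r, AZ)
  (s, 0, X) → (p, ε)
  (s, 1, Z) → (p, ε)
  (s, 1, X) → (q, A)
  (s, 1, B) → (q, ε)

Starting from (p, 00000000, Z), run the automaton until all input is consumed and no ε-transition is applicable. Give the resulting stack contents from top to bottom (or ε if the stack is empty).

(p, 00000000, Z)
  read 0, top Z: go to q, push AZ → (q, 0000000, AZ)
  read 0, top A: go to s, push ε → (s, 000000, Z)
  read 0, top Z: go to r, push AZ → (r, 00000, AZ)
  read 0, top A: go to q, push A → (q, 0000, AZ)
  read 0, top A: go to s, push ε → (s, 000, Z)
  read 0, top Z: go to r, push AZ → (r, 00, AZ)
  read 0, top A: go to q, push A → (q, 0, AZ)
  read 0, top A: go to s, push ε → (s, ε, Z)
All input consumed in state s with stack Z.

Z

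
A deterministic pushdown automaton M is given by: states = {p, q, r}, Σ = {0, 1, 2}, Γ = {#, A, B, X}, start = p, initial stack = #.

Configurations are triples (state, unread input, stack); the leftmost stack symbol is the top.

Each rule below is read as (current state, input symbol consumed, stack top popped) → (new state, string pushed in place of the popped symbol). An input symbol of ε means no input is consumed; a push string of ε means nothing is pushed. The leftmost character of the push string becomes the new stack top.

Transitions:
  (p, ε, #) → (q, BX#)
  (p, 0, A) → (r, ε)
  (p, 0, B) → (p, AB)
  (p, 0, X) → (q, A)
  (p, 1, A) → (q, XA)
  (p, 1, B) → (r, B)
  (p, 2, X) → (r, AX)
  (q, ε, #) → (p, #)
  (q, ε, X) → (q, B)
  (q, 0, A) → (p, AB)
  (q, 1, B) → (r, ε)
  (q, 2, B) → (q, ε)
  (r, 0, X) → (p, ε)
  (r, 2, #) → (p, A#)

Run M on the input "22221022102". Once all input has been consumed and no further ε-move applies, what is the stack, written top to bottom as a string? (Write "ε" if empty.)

B#

(p, 22221022102, #)
  ε-move, top #: go to q, push BX# → (q, 22221022102, BX#)
  read 2, top B: go to q, push ε → (q, 2221022102, X#)
  ε-move, top X: go to q, push B → (q, 2221022102, B#)
  read 2, top B: go to q, push ε → (q, 221022102, #)
  ε-move, top #: go to p, push # → (p, 221022102, #)
  ε-move, top #: go to q, push BX# → (q, 221022102, BX#)
  read 2, top B: go to q, push ε → (q, 21022102, X#)
  ε-move, top X: go to q, push B → (q, 21022102, B#)
  read 2, top B: go to q, push ε → (q, 1022102, #)
  ε-move, top #: go to p, push # → (p, 1022102, #)
  ε-move, top #: go to q, push BX# → (q, 1022102, BX#)
  read 1, top B: go to r, push ε → (r, 022102, X#)
  read 0, top X: go to p, push ε → (p, 22102, #)
  ε-move, top #: go to q, push BX# → (q, 22102, BX#)
  read 2, top B: go to q, push ε → (q, 2102, X#)
  ε-move, top X: go to q, push B → (q, 2102, B#)
  read 2, top B: go to q, push ε → (q, 102, #)
  ε-move, top #: go to p, push # → (p, 102, #)
  ε-move, top #: go to q, push BX# → (q, 102, BX#)
  read 1, top B: go to r, push ε → (r, 02, X#)
  read 0, top X: go to p, push ε → (p, 2, #)
  ε-move, top #: go to q, push BX# → (q, 2, BX#)
  read 2, top B: go to q, push ε → (q, ε, X#)
  ε-move, top X: go to q, push B → (q, ε, B#)
All input consumed in state q with stack B#.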